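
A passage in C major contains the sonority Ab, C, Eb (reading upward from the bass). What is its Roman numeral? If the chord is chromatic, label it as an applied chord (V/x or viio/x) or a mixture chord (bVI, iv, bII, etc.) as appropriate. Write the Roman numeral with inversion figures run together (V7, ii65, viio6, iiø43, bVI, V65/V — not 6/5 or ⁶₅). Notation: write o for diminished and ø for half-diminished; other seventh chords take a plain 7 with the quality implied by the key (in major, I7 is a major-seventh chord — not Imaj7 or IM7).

bVI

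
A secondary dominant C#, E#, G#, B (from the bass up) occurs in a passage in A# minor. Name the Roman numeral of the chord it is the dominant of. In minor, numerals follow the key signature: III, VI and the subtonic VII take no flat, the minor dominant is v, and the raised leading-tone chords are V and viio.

The chord is a dominant seventh chord on C#.
A dominant resolves down a perfect fifth: C# → F#. In A# minor, F# is scale degree 6, i.e. VI.

VI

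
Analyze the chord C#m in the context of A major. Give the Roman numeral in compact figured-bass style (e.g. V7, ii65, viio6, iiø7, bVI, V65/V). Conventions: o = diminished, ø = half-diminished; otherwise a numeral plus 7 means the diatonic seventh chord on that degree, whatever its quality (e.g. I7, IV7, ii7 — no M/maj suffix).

Stacked in thirds the chord is C#-E-G#: a minor triad on C#.
In A major, C# is the mediant; the diatonic minor triad there is iii.

iii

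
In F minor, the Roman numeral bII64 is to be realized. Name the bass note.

Db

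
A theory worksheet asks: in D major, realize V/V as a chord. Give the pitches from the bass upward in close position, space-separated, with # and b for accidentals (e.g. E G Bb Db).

E G# B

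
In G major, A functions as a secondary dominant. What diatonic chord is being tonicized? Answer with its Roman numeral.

The chord is a major triad on A.
A dominant resolves down a perfect fifth: A → D. In G major, D is scale degree 5, i.e. V.

V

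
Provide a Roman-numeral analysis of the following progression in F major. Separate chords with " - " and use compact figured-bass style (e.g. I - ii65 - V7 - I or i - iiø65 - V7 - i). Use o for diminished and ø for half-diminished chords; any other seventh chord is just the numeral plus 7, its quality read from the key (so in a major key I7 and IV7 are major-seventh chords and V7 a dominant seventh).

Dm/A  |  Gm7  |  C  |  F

Dm/A: root D is the submediant; minor triad there is vi64.
Gm7 has root G, degree 2 in F major, so ii7.
C: root C is the dominant; major triad there is V.
F: major triad on F = scale degree 1 → I.

vi64 - ii7 - V - I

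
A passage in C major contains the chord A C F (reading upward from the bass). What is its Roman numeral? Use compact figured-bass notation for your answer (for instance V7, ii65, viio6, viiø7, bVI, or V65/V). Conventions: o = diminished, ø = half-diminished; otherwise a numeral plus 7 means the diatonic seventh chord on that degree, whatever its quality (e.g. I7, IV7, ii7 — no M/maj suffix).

IV6

The pitches F-A-C form a major triad rooted on F.
In C major, F is the subdominant; the diatonic major triad there is IV.
With A in the bass the chord is in first inversion, so the figured bass is 6.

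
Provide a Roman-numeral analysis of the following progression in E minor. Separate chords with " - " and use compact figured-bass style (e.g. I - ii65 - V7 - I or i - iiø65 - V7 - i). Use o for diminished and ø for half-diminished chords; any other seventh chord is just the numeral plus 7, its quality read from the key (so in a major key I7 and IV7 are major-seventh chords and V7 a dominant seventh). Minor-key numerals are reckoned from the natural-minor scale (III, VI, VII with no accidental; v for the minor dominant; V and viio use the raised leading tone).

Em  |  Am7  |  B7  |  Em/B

i - iv7 - V7 - i64

Em: minor triad on E = scale degree 1 → i.
Am7: root A is the subdominant; minor seventh chord there is iv7.
B7 has root B, degree 5 in E minor, so V7.
Em/B: minor triad on E = scale degree 1 → i64.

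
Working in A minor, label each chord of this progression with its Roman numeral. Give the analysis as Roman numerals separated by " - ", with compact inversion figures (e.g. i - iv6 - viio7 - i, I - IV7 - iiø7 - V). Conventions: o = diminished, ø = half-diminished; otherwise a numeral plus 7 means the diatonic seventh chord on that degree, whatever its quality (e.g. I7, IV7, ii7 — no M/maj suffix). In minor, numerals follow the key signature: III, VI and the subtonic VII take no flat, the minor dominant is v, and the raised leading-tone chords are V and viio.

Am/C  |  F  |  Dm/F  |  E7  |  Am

Am/C: minor triad on A = scale degree 1 → i6.
F: major triad on F = scale degree 6 → VI.
Dm/F: minor triad on D = scale degree 4 → iv6.
E7: root E is the dominant; dominant seventh chord there is V7.
Am has root A, degree 1 in A minor, so i.

i6 - VI - iv6 - V7 - i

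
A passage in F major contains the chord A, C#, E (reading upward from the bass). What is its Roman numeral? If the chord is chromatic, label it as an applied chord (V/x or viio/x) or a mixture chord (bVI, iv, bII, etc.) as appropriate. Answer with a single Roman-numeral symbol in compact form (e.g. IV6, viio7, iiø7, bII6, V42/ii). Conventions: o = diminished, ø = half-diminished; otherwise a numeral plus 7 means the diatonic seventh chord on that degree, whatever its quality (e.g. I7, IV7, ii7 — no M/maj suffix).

V/vi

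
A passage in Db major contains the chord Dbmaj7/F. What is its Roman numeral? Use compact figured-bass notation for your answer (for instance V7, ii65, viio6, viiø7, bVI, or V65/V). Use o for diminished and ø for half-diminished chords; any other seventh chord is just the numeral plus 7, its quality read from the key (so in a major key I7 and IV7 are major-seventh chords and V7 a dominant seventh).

I65

The pitches Db-F-Ab-C form a major seventh chord rooted on Db.
Db is scale degree 1 in Db major, and a major seventh chord on that degree is written I7.
With F in the bass the chord is in first inversion, so the figured bass is 65.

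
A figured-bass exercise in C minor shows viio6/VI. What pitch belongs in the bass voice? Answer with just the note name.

Bb

The applied chord viio6/VI is rooted on G: G-Bb-Db.
The figure 6 means first inversion — the third is in the bass.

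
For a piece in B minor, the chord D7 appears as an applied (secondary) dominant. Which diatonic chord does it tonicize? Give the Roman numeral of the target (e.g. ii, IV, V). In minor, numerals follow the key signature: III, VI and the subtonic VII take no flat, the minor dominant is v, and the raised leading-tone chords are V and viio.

VI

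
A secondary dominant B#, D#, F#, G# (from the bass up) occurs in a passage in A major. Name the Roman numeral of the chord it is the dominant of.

The chord is a dominant seventh chord on G#.
A dominant resolves down a perfect fifth: G# → C#. In A major, C# is scale degree 3, i.e. iii.

iii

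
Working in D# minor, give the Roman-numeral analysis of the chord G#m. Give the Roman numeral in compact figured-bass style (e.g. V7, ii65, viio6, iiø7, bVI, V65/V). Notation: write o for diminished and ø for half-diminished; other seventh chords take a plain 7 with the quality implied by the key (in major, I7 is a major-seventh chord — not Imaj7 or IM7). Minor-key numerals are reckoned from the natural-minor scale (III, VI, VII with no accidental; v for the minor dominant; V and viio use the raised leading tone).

iv

Stacked in thirds the chord is G#-B-D#: a minor triad on G#.
In D# minor, G# is the subdominant; the diatonic minor triad there is iv.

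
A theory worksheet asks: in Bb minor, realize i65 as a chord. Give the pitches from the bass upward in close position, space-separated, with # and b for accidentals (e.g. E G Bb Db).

The numeral's case and figure indicate a minor seventh chord. In Bb minor its root, scale degree 1, is Bb.
Stacking thirds from Bb gives Bb-Db-F-Ab.
The figured bass 65 indicates first inversion, placing the third (Db) in the bass: Db-F-Ab-Bb.

Db F Ab Bb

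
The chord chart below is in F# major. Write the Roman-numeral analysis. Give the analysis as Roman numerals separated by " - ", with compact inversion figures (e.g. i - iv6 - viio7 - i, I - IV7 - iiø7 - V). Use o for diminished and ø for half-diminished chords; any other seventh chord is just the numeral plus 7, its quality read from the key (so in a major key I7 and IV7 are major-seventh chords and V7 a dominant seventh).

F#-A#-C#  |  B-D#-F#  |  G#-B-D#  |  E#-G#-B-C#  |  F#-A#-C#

I - IV - ii - V65 - I

F#-A#-C# has root F#, degree 1 in F# major, so I.
B-D#-F# has root B, degree 4 in F# major, so IV.
G#-B-D#: root G# is the supertonic; minor triad there is ii.
E#-G#-B-C#: root C# is the dominant; dominant seventh chord there is V65.
F#-A#-C#: root F# is the tonic; major triad there is I.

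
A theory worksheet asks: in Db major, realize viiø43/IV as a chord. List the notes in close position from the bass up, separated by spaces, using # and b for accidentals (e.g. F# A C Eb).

Cb Eb F Ab

viiø43/IV is a secondary leading-tone chord. The target IV is Gb in Db major; the applied chord is rooted a semitone below, on F.
Building a half-diminished seventh chord on F gives F-Ab-Cb-Eb.
The figured bass 43 indicates second inversion, placing the fifth (Cb) in the bass: Cb-Eb-F-Ab.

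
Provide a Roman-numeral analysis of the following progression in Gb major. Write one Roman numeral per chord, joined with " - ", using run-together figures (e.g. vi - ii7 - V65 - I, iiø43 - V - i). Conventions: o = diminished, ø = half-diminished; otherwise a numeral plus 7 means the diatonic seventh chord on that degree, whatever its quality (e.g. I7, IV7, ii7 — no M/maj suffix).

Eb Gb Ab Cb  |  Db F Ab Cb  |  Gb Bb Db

Eb-Gb-Ab-Cb: root Ab is the supertonic; minor seventh chord there is ii43.
Db-F-Ab-Cb: root Db is the dominant; dominant seventh chord there is V7.
Gb-Bb-Db has root Gb, degree 1 in Gb major, so I.

ii43 - V7 - I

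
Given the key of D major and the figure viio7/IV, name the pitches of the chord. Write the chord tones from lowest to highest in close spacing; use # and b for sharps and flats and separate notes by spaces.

F# A C Eb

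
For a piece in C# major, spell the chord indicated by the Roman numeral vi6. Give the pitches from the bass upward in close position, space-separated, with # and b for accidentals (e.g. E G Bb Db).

C# E# A#

In C# major, the sixth degree is A#, and the diatonic chord built there is a minor triad.
Stacking thirds from A# gives A#-C#-E#.
The figured bass 6 indicates first inversion, placing the third (C#) in the bass: C#-E#-A#.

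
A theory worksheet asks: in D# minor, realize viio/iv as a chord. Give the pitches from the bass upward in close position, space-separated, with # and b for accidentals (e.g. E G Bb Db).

F## A# C#

The slash marks an applied leading-tone chord: viio of iv. In D# minor, iv is G#, so the leading tone to it is F##, a half step below.
Building a diminished triad on F## gives F##-A#-C#.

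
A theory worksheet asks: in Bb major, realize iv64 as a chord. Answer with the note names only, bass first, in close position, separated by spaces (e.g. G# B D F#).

Bb Eb Gb

Scale degree 4 in Bb major is Eb; here the chord built on it is altered to a minor triad. iv64 is the minor subdominant, borrowed from the parallel minor.
So the chord is Eb-Gb-Bb, a minor triad.
With the 64 figure the chord is in second inversion; from the bass Bb upward in close position it reads Bb-Eb-Gb.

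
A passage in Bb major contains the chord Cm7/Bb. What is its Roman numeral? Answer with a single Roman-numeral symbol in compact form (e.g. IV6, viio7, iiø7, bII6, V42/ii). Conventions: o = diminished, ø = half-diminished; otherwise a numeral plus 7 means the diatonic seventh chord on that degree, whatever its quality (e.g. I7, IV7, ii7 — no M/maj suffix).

Stacked in thirds the chord is C-Eb-G-Bb: a minor seventh chord on C.
C is scale degree 2 in Bb major, and a minor seventh chord on that degree is written ii7.
With Bb in the bass the chord is in third inversion, so the figured bass is 42.

ii42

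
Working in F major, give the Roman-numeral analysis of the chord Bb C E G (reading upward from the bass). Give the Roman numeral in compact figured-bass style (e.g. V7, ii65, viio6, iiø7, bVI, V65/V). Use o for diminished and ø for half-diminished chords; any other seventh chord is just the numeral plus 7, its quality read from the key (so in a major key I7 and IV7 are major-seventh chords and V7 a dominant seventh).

Stacked in thirds the chord is C-E-G-Bb: a dominant seventh chord on C.
C is scale degree 5 in F major, and a dominant seventh chord on that degree is written V7.
With Bb in the bass the chord is in third inversion, so the figured bass is 42.

V42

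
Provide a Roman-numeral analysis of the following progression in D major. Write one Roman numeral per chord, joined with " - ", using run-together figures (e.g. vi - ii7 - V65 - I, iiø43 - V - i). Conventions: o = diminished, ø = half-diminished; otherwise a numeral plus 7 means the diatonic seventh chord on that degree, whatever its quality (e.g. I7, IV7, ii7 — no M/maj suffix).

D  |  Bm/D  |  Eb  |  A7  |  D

I - vi6 - bII - V7 - I

D has root D, degree 1 in D major, so I.
Bm/D has root B, degree 6 in D major, so vi6.
Eb is non-diatonic — a major triad on the lowered supertonic (Eb): the Neapolitan chord, bII.
A7 has root A, degree 5 in D major, so V7.
D: major triad on D = scale degree 1 → I.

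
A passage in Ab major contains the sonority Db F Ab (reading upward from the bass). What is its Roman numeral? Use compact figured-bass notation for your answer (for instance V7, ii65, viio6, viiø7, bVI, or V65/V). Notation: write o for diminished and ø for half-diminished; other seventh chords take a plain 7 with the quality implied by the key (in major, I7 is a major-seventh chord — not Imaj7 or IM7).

IV

Stacked in thirds the chord is Db-F-Ab: a major triad on Db.
In Ab major, Db is the subdominant; the diatonic major triad there is IV.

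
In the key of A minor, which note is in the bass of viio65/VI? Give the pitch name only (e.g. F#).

The applied chord viio65/VI is rooted on E: E-G-Bb-Db.
The figure 65 means first inversion — the third is in the bass.

G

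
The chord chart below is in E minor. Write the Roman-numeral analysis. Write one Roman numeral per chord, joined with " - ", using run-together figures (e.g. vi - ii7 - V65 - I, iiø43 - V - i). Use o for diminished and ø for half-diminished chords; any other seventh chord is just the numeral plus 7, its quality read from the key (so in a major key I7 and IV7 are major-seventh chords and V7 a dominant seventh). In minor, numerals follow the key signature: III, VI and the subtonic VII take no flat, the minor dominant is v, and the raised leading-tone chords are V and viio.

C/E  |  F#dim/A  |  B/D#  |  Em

VI6 - iio6 - V6 - i

C/E: major triad on C = scale degree 6 → VI6.
F#dim/A has root F#, degree 2 in E minor, so iio6.
B/D#: root B is the dominant; major triad there is V6.
Em: minor triad on E = scale degree 1 → i.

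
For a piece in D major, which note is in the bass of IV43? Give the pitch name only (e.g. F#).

D

IV in D major has root G; the chord is G-B-D-F#.
The figure 43 means second inversion — the fifth is in the bass.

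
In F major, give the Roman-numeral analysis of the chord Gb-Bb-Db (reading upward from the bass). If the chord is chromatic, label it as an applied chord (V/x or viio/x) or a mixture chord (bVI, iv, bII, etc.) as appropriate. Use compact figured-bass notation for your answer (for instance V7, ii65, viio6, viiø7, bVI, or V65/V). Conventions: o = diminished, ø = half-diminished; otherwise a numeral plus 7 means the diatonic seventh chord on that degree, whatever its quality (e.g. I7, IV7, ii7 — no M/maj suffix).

bII

The pitches Gb-Bb-Db form a major triad rooted on Gb.
Gb is the lowered second degree of F major (diatonic 2 would be G). This is the Neapolitan chord — a major triad on the lowered second degree.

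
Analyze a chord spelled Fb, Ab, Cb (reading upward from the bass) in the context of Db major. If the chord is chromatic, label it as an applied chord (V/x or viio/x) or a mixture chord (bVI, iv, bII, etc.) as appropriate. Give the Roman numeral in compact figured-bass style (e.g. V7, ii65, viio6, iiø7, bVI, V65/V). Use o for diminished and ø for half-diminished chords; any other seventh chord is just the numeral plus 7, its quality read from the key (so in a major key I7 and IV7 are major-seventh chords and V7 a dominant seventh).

bIII

The pitches Fb-Ab-Cb form a major triad rooted on Fb.
Fb is the lowered third degree of Db major (diatonic 3 would be F). This is a major triad on the lowered third degree, borrowed from the parallel minor.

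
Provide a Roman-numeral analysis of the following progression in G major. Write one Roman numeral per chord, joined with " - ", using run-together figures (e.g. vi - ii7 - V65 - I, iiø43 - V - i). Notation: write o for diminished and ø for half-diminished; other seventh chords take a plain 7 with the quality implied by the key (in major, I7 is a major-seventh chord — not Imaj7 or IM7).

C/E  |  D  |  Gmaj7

C/E has root C, degree 4 in G major, so IV6.
D: major triad on D = scale degree 5 → V.
Gmaj7 has root G, degree 1 in G major, so I7.

IV6 - V - I7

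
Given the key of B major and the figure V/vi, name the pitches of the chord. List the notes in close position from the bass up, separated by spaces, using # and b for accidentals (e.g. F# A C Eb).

V/vi is a secondary dominant — the dominant triad of vi. vi in B major is G#, so the applied chord's root is D#, a perfect fifth above.
Building a major triad on D# gives D#-F##-A#.

D# F## A#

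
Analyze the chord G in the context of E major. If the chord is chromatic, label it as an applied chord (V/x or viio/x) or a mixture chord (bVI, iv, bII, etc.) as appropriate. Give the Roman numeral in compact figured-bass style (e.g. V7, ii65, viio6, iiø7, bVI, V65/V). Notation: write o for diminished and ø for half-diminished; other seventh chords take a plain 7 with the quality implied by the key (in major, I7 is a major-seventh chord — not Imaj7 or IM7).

bIII

The pitches G-B-D form a major triad rooted on G.
G is the lowered third degree of E major (diatonic 3 would be G#). This is a major triad on the lowered third degree, borrowed from the parallel minor.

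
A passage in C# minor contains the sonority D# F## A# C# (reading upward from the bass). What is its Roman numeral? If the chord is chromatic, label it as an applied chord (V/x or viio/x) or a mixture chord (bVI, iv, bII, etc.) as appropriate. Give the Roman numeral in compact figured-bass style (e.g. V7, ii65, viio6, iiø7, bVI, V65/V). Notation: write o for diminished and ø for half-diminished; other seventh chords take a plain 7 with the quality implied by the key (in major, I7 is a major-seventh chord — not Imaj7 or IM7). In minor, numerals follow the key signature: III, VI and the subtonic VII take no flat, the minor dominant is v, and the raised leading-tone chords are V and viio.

Stacked in thirds the chord is D#-F##-A#-C#: a dominant seventh chord on D#.
D# is not a diatonic chord root with this quality in C# minor, but it lies a perfect fifth above G# (V), so the chord functions as an applied dominant of V.

V7/V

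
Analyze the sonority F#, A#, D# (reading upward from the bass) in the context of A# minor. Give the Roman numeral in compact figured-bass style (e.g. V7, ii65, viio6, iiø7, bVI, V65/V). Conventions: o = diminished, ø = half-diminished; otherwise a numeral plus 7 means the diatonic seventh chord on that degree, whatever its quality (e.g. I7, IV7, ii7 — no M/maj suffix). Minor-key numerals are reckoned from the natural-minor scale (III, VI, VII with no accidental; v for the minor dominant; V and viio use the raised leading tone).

iv6

The pitches D#-F#-A# form a minor triad rooted on D#.
In A# minor, D# is the subdominant; the diatonic minor triad there is iv.
With F# in the bass the chord is in first inversion, so the figured bass is 6.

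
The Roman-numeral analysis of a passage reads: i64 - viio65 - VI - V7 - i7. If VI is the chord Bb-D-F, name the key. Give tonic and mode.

The anchor chord is a major triad on Bb, labeled VI.
If Bb is scale degree 6 and the mode makes that degree carry a major triad, the tonic is D and the mode is minor.

D minor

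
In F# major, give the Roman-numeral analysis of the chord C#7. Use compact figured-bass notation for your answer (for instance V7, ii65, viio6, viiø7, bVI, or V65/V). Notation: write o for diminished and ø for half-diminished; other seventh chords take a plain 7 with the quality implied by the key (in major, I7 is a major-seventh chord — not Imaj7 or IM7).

V7

The pitches C#-E#-G#-B form a dominant seventh chord rooted on C#.
C# is scale degree 5 in F# major, and a dominant seventh chord on that degree is written V7.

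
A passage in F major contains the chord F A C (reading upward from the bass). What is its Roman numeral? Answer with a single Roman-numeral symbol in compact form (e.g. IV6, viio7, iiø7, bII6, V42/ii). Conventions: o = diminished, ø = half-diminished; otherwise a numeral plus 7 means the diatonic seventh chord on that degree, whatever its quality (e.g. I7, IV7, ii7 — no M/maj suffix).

Stacked in thirds the chord is F-A-C: a major triad on F.
F is scale degree 1 in F major, and a major triad on that degree is written I.

I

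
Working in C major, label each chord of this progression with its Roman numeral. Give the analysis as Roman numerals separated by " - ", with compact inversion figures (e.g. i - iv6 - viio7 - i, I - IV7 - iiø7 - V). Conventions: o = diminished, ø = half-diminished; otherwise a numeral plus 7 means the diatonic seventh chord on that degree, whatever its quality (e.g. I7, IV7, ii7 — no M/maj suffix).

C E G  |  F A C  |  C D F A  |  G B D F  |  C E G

I - IV - ii42 - V7 - I

C-E-G: root C is the tonic; major triad there is I.
F-A-C: major triad on F = scale degree 4 → IV.
C-D-F-A: root D is the supertonic; minor seventh chord there is ii42.
G-B-D-F has root G, degree 5 in C major, so V7.
C-E-G: major triad on C = scale degree 1 → I.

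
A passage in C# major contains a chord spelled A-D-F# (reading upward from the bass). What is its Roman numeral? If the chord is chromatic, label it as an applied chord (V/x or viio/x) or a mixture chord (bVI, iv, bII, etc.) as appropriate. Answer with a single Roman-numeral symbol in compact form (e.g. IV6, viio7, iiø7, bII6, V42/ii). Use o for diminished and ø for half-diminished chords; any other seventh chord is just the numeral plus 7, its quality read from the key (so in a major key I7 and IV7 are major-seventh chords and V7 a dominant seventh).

bII64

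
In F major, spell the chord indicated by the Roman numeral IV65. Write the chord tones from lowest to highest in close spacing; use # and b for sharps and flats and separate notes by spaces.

D F A Bb

In F major, the subdominant is Bb, and the diatonic chord built there is a major seventh chord.
That chord is spelled Bb-D-F-A.
The figured bass 65 indicates first inversion, placing the third (D) in the bass: D-F-A-Bb.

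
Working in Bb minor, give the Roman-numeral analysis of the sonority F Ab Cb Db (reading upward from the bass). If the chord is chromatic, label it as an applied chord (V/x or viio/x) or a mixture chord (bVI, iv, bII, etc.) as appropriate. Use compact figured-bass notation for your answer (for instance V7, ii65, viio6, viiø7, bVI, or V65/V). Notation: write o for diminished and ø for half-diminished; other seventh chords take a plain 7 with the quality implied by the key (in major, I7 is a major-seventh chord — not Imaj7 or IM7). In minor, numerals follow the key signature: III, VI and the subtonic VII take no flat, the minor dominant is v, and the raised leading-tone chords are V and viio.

Stacked in thirds the chord is Db-F-Ab-Cb: a dominant seventh chord on Db.
Db is not a diatonic chord root with this quality in Bb minor, but it lies a perfect fifth above Gb (VI), so the chord functions as an applied dominant of VI.
With F in the bass the chord is in first inversion, so the figured bass is 65.

V65/VI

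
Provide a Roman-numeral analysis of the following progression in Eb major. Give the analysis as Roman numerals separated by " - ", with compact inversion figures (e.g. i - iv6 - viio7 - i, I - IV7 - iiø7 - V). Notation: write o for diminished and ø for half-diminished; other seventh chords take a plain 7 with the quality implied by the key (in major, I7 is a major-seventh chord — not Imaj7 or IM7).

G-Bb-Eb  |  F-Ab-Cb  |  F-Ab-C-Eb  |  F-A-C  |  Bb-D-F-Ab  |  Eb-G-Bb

I6 - iio - ii7 - V/V - V7 - I

G-Bb-Eb: major triad on Eb = scale degree 1 → I6.
F-Ab-Cb: diminished triad on F — chromatic; iio (borrowed from the parallel minor).
F-Ab-C-Eb has root F, degree 2 in Eb major, so ii7.
F-A-C is the secondary dominant of V (major triad on F): V/V.
Bb-D-F-Ab: dominant seventh chord on Bb = scale degree 5 → V7.
Eb-G-Bb: root Eb is the tonic; major triad there is I.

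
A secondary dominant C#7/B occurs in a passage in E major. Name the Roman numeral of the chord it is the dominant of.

The chord is a dominant seventh chord on C#.
A dominant resolves down a perfect fifth: C# → F#. In E major, F# is scale degree 2, i.e. ii.

ii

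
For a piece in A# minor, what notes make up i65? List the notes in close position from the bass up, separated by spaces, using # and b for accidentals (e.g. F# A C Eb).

The numeral's case and figure indicate a minor seventh chord. In A# minor its root, the first degree, is A#.
That chord is spelled A#-C#-E#-G#.
The figured bass 65 indicates first inversion, placing the third (C#) in the bass: C#-E#-G#-A#.

C# E# G# A#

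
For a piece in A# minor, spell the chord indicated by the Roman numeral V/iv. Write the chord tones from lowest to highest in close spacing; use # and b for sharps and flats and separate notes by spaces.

V/iv is a secondary dominant — the dominant triad of iv. iv in A# minor is D#, so the applied chord's root is A#, a perfect fifth above.
Building a major triad on A# gives A#-C##-E#.

A# C## E#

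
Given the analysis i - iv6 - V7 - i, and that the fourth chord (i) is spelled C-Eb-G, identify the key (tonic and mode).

C minor

The chord Cm is a minor triad rooted on C; its label is i.
If C is scale degree 1 and the mode makes that degree carry a minor triad, the tonic is C and the mode is minor.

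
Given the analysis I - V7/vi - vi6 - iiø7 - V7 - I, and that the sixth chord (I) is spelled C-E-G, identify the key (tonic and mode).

The chord C is a major triad rooted on C; its label is I.
If C is scale degree 1 and the mode makes that degree carry a major triad, the tonic is C and the mode is major.

C major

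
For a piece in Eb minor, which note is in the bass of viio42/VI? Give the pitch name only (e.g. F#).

Abb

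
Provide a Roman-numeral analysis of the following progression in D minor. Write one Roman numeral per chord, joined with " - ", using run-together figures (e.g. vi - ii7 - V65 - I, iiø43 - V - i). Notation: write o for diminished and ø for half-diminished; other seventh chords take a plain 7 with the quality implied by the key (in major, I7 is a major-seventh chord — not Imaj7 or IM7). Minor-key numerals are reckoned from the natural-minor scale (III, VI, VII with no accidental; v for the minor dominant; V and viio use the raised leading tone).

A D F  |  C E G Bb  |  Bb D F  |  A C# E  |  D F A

i64 - VII7 - VI - V - i

A-D-F has root D, degree 1 in D minor, so i64.
C-E-G-Bb: root C is the subtonic; dominant seventh chord there is VII7.
Bb-D-F: major triad on Bb = scale degree 6 → VI.
A-C#-E: root A is the dominant; major triad there is V.
D-F-A has root D, degree 1 in D minor, so i.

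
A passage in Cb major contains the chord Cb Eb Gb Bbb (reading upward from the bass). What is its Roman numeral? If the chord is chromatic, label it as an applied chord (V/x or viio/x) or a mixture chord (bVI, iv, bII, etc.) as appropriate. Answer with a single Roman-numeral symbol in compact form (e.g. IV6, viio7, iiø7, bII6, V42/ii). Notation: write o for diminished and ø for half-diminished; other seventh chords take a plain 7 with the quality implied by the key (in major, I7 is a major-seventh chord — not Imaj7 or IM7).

V7/IV

Stacked in thirds the chord is Cb-Eb-Gb-Bbb: a dominant seventh chord on Cb.
Cb is not a diatonic chord root with this quality in Cb major, but it lies a perfect fifth above Fb (IV), so the chord functions as an applied dominant of IV.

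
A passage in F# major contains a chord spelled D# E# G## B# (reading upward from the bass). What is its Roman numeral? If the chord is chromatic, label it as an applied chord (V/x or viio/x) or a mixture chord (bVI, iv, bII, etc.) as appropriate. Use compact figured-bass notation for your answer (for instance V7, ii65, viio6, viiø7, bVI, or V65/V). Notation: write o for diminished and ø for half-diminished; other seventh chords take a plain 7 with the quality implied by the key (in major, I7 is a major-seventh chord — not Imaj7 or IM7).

The pitches E#-G##-B#-D# form a dominant seventh chord rooted on E#.
E# is not a diatonic chord root with this quality in F# major, but it lies a perfect fifth above A# (iii), so the chord functions as an applied dominant of iii.
With D# in the bass the chord is in third inversion, so the figured bass is 42.

V42/iii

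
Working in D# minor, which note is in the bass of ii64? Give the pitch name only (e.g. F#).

ii in D# minor has root E#; the chord is E#-G#-B#.
The figure 64 means second inversion — the fifth is in the bass.

B#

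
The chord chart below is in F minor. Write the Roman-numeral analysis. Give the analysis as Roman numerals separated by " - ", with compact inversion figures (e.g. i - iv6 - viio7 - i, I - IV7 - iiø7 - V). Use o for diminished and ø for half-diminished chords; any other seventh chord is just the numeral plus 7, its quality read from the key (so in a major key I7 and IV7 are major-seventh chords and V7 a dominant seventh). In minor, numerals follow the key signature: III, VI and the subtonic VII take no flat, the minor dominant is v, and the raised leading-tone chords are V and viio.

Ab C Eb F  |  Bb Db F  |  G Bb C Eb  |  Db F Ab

Ab-C-Eb-F: root F is the tonic; minor seventh chord there is i65.
Bb-Db-F has root Bb, degree 4 in F minor, so iv.
G-Bb-C-Eb: minor seventh chord on C = scale degree 5 → v43.
Db-F-Ab has root Db, degree 6 in F minor, so VI.

i65 - iv - v43 - VI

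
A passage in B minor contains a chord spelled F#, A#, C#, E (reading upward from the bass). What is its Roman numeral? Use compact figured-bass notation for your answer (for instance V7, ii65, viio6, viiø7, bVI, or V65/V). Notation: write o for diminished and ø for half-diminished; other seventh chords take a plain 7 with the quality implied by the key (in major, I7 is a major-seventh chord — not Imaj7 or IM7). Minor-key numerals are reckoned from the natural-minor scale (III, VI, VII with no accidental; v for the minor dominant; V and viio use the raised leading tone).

V7

The pitches F#-A#-C#-E form a dominant seventh chord rooted on F#.
F# is scale degree 5 in B minor, and a dominant seventh chord on that degree is written V7.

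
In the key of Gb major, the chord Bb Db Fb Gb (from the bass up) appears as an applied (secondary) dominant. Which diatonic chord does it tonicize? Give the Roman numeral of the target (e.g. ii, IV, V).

IV

The chord is a dominant seventh chord on Gb.
A dominant resolves down a perfect fifth: Gb → Cb. In Gb major, Cb is scale degree 4, i.e. IV.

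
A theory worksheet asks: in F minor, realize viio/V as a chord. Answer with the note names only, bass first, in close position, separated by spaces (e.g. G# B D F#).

B D F

viio/V is a secondary leading-tone chord. The target V is C in F minor; the applied chord is rooted a semitone below, on B.
Building a diminished triad on B gives B-D-F.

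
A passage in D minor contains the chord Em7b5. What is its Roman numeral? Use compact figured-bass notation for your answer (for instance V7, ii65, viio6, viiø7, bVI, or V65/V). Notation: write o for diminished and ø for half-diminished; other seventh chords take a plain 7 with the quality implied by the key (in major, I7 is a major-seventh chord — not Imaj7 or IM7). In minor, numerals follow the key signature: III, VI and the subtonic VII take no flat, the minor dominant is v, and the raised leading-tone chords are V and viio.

iiø7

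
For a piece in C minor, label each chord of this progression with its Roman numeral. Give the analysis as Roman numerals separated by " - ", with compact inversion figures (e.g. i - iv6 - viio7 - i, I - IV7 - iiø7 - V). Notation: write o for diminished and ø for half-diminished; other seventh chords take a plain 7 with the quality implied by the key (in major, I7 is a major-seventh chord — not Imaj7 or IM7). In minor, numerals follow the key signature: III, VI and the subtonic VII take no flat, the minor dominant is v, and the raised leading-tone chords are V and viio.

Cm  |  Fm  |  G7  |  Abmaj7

i - iv - V7 - VI7

Cm: minor triad on C = scale degree 1 → i.
Fm: root F is the subdominant; minor triad there is iv.
G7: dominant seventh chord on G = scale degree 5 → V7.
Abmaj7 has root Ab, degree 6 in C minor, so VI7.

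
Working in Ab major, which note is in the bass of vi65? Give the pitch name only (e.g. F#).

vi in Ab major has root F; the chord is F-Ab-C-Eb.
The figure 65 means first inversion — the third is in the bass.

Ab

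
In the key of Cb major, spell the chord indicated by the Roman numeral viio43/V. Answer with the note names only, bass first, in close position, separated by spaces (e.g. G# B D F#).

Cb Ebb F Ab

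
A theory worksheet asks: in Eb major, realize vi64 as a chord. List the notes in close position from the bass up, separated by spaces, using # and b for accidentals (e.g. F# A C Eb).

G C Eb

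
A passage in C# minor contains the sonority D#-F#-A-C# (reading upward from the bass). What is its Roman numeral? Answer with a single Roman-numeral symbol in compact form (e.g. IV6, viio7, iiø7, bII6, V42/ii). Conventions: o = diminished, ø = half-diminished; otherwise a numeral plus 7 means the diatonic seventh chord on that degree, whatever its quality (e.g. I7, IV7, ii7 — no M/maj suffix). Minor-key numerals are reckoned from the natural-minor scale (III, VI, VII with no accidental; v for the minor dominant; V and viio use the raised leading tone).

iiø7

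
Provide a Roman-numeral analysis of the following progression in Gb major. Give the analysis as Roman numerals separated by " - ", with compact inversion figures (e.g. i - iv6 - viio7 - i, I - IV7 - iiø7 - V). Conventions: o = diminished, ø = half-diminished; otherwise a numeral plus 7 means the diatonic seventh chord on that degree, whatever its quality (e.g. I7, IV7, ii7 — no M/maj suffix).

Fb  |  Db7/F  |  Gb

bVII - V65 - I

Fb: major triad on Fb — chromatic; bVII (borrowed from the parallel minor).
Db7/F has root Db, degree 5 in Gb major, so V65.
Gb: major triad on Gb = scale degree 1 → I.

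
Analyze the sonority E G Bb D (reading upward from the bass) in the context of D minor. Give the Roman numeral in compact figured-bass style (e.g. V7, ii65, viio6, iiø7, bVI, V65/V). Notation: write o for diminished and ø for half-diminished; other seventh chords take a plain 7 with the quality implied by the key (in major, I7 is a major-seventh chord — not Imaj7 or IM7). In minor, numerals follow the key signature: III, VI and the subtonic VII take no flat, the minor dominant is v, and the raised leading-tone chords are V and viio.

Stacked in thirds the chord is E-G-Bb-D: a half-diminished seventh chord on E.
E is scale degree 2 in D minor, and a half-diminished seventh chord on that degree is written iiø7.

iiø7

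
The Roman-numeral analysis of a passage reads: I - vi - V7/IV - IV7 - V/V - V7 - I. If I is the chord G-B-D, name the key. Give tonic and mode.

G major

The anchor chord is a major triad on G, labeled I.
If G is scale degree 1 and the mode makes that degree carry a major triad, the tonic is G and the mode is major.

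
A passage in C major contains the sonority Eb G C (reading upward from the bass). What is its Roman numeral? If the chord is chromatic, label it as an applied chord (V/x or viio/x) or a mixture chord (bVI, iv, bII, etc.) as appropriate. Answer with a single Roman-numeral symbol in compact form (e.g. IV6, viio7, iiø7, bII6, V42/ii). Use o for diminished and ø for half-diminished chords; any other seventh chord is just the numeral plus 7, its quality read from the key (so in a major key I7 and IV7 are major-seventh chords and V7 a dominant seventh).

i6

The pitches C-Eb-G form a minor triad rooted on C.
C is the first degree of C major. This is the minor tonic, borrowed from the parallel minor.
With Eb in the bass the chord is in first inversion, so the figured bass is 6.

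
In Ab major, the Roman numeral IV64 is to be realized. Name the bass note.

Ab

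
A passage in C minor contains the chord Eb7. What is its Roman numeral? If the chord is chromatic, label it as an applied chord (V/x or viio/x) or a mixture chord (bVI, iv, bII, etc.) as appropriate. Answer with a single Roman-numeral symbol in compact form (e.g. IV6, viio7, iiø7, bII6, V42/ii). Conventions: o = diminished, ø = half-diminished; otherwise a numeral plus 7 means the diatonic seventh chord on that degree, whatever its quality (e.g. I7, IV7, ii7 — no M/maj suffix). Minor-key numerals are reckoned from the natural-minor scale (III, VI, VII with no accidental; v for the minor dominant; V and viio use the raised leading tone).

V7/VI

Stacked in thirds the chord is Eb-G-Bb-Db: a dominant seventh chord on Eb.
Eb is not a diatonic chord root with this quality in C minor, but it lies a perfect fifth above Ab (VI), so the chord functions as an applied dominant of VI.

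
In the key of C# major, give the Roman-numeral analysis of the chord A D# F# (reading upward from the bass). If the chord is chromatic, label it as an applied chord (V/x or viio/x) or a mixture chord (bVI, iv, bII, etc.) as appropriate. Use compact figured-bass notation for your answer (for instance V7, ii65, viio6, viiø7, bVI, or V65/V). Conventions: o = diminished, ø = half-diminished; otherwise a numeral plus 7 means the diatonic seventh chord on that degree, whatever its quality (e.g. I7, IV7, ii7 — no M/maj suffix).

iio64

Stacked in thirds the chord is D#-F#-A: a diminished triad on D#.
D# is the second degree of C# major. This is the diminished supertonic triad, borrowed from the parallel minor.
With A in the bass the chord is in second inversion, so the figured bass is 64.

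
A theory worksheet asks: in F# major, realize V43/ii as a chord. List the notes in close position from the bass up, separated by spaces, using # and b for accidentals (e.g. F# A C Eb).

V43/ii is a secondary dominant — the dominant seventh of ii. ii in F# major is G#, so the applied chord's root is D#, a perfect fifth above.
Building a dominant seventh chord on D# gives D#-F##-A#-C#.
With the 43 figure the chord is in second inversion; from the bass A# upward in close position it reads A#-C#-D#-F##.

A# C# D# F##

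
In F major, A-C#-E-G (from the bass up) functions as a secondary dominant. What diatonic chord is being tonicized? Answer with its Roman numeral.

vi

The chord is a dominant seventh chord on A.
A dominant resolves down a perfect fifth: A → D. In F major, D is scale degree 6, i.e. vi.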